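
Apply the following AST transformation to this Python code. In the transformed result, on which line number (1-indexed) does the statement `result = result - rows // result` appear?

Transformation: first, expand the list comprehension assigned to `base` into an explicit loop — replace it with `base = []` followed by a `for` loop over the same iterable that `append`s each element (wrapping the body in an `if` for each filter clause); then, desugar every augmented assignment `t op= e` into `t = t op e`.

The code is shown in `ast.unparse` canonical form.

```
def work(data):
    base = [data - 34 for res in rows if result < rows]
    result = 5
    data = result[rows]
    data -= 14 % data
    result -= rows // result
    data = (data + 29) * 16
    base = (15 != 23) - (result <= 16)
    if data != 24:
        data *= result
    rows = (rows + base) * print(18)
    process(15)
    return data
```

9

Transformed code:
def work(data):
    base = []
    for res in rows:
        if result < rows:
            base.append(data - 34)
    result = 5
    data = result[rows]
    data = data - 14 % data
    result = result - rows // result
    data = (data + 29) * 16
    base = (15 != 23) - (result <= 16)
    if data != 24:
        data = data * result
    rows = (rows + base) * print(18)
    process(15)
    return data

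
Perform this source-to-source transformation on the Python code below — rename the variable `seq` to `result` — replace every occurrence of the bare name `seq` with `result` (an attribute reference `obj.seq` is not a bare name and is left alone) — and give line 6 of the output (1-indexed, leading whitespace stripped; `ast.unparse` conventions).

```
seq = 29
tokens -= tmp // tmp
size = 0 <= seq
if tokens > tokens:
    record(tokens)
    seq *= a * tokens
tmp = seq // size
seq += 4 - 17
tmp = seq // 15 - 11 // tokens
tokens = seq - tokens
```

Transformed code:
result = 29
tokens -= tmp // tmp
size = 0 <= result
if tokens > tokens:
    record(tokens)
    result *= a * tokens
tmp = result // size
result += 4 - 17
tmp = result // 15 - 11 // tokens
tokens = result - tokens

result *= a * tokens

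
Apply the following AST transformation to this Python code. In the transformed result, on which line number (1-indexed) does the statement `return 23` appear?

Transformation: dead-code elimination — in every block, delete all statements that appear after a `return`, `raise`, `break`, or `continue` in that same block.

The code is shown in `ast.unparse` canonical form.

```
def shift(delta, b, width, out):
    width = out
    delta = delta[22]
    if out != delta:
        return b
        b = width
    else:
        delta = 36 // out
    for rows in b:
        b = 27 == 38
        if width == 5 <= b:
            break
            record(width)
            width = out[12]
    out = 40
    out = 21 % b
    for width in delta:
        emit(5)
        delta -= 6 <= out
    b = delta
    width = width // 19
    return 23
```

19

Transformed code:
def shift(delta, b, width, out):
    width = out
    delta = delta[22]
    if out != delta:
        return b
    else:
        delta = 36 // out
    for rows in b:
        b = 27 == 38
        if width == 5 <= b:
            break
    out = 40
    out = 21 % b
    for width in delta:
        emit(5)
        delta -= 6 <= out
    b = delta
    width = width // 19
    return 23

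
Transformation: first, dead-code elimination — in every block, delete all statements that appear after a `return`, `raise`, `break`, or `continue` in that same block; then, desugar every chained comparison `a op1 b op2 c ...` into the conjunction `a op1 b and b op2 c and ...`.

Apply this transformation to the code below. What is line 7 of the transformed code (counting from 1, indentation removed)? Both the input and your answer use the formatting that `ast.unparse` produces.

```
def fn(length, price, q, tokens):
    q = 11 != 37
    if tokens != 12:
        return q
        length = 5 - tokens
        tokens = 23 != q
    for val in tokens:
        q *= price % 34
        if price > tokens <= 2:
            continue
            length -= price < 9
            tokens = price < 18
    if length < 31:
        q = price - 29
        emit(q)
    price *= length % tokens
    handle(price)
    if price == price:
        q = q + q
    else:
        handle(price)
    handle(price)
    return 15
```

if price > tokens and tokens <= 2:

Transformed code:
def fn(length, price, q, tokens):
    q = 11 != 37
    if tokens != 12:
        return q
    for val in tokens:
        q *= price % 34
        if price > tokens and tokens <= 2:
            continue
    if length < 31:
        q = price - 29
        emit(q)
    price *= length % tokens
    handle(price)
    if price == price:
        q = q + q
    else:
        handle(price)
    handle(price)
    return 15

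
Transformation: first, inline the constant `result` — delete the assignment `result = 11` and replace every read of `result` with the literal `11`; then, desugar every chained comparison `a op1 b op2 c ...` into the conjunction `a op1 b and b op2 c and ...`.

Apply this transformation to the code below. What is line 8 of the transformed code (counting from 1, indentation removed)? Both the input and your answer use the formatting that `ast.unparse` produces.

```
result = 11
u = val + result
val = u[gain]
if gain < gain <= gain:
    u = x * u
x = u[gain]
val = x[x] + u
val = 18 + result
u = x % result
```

Transformed code:
u = val + 11
val = u[gain]
if gain < gain and gain <= gain:
    u = x * u
x = u[gain]
val = x[x] + u
val = 18 + 11
u = x % 11

u = x % 11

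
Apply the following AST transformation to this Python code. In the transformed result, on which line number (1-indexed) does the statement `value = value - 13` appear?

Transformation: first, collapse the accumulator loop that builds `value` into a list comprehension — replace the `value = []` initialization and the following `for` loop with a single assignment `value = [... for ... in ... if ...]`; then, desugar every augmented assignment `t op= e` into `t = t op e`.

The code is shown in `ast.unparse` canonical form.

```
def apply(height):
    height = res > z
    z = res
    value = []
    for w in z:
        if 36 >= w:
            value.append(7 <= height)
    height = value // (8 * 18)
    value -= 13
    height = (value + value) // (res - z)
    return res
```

6

Transformed code:
def apply(height):
    height = res > z
    z = res
    value = [7 <= height for w in z if 36 >= w]
    height = value // (8 * 18)
    value = value - 13
    height = (value + value) // (res - z)
    return res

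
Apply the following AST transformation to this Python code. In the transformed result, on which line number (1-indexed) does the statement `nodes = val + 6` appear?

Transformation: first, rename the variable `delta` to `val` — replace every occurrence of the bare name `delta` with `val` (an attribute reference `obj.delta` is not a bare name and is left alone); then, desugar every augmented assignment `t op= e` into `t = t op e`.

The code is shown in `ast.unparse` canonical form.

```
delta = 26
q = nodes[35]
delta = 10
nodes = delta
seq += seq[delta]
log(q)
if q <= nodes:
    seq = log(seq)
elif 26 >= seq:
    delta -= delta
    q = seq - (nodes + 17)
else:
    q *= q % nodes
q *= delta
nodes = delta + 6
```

15

Transformed code:
val = 26
q = nodes[35]
val = 10
nodes = val
seq = seq + seq[val]
log(q)
if q <= nodes:
    seq = log(seq)
elif 26 >= seq:
    val = val - val
    q = seq - (nodes + 17)
else:
    q = q * (q % nodes)
q = q * val
nodes = val + 6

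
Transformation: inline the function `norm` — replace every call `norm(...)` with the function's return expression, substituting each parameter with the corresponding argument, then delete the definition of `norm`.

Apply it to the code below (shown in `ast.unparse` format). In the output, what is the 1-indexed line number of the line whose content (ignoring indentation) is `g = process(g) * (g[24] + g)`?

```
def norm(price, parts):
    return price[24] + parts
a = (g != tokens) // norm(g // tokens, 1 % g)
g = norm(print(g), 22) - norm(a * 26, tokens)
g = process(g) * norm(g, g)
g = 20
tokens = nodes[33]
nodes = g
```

Transformed code:
a = (g != tokens) // ((g // tokens)[24] + 1 % g)
g = print(g)[24] + 22 - ((a * 26)[24] + tokens)
g = process(g) * (g[24] + g)
g = 20
tokens = nodes[33]
nodes = g

3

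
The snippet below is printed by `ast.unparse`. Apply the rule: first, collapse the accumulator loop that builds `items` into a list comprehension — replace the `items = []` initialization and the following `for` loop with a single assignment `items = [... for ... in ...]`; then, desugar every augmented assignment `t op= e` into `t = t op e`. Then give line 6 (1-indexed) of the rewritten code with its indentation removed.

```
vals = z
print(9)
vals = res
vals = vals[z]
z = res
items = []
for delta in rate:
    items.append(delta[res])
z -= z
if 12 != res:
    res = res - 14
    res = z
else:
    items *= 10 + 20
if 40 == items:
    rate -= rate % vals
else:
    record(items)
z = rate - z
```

items = [delta[res] for delta in rate]

Transformed code:
vals = z
print(9)
vals = res
vals = vals[z]
z = res
items = [delta[res] for delta in rate]
z = z - z
if 12 != res:
    res = res - 14
    res = z
else:
    items = items * (10 + 20)
if 40 == items:
    rate = rate - rate % vals
else:
    record(items)
z = rate - z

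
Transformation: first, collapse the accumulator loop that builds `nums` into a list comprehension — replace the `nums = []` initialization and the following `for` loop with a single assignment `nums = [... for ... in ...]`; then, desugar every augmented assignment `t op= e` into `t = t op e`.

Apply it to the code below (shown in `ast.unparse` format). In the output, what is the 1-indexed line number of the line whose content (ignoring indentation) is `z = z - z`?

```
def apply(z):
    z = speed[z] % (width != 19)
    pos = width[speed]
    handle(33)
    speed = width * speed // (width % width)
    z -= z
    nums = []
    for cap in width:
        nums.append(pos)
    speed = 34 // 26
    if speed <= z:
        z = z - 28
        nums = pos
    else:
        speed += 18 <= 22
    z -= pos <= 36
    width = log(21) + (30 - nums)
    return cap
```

6

Transformed code:
def apply(z):
    z = speed[z] % (width != 19)
    pos = width[speed]
    handle(33)
    speed = width * speed // (width % width)
    z = z - z
    nums = [pos for cap in width]
    speed = 34 // 26
    if speed <= z:
        z = z - 28
        nums = pos
    else:
        speed = speed + (18 <= 22)
    z = z - (pos <= 36)
    width = log(21) + (30 - nums)
    return cap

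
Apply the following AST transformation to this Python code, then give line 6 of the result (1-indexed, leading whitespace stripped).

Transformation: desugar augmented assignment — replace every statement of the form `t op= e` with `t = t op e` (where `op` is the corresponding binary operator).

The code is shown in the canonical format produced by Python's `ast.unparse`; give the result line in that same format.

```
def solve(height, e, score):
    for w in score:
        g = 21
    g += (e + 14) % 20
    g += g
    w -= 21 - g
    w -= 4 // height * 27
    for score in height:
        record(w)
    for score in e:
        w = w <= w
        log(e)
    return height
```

Transformed code:
def solve(height, e, score):
    for w in score:
        g = 21
    g = g + (e + 14) % 20
    g = g + g
    w = w - (21 - g)
    w = w - 4 // height * 27
    for score in height:
        record(w)
    for score in e:
        w = w <= w
        log(e)
    return height

w = w - (21 - g)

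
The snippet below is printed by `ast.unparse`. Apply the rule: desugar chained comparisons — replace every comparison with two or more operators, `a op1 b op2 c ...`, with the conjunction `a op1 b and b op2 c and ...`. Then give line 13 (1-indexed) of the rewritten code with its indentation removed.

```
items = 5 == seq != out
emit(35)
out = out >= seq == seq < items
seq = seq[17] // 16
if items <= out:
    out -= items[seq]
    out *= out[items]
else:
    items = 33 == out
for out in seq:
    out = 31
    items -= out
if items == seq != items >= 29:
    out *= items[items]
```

if items == seq and seq != items and (items >= 29):

Transformed code:
items = 5 == seq and seq != out
emit(35)
out = out >= seq and seq == seq and (seq < items)
seq = seq[17] // 16
if items <= out:
    out -= items[seq]
    out *= out[items]
else:
    items = 33 == out
for out in seq:
    out = 31
    items -= out
if items == seq and seq != items and (items >= 29):
    out *= items[items]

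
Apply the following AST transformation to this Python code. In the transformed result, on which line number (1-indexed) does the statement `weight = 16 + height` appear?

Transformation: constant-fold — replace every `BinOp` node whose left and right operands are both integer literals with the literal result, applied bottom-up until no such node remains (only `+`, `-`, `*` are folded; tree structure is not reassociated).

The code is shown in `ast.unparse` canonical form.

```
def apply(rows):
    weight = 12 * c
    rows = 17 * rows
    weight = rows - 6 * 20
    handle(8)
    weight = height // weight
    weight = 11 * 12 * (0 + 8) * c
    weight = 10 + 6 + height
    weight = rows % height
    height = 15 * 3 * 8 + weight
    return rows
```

8

Transformed code:
def apply(rows):
    weight = 12 * c
    rows = 17 * rows
    weight = rows - 120
    handle(8)
    weight = height // weight
    weight = 1056 * c
    weight = 16 + height
    weight = rows % height
    height = 360 + weight
    return rows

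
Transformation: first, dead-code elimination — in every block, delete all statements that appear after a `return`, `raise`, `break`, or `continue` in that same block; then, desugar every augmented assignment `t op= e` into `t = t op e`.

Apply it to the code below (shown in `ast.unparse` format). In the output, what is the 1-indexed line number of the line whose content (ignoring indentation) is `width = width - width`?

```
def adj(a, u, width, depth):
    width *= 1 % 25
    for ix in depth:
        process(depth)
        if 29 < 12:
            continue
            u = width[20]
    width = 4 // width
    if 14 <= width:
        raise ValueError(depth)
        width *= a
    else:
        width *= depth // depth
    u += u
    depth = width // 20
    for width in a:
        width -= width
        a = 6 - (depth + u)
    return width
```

15

Transformed code:
def adj(a, u, width, depth):
    width = width * (1 % 25)
    for ix in depth:
        process(depth)
        if 29 < 12:
            continue
    width = 4 // width
    if 14 <= width:
        raise ValueError(depth)
    else:
        width = width * (depth // depth)
    u = u + u
    depth = width // 20
    for width in a:
        width = width - width
        a = 6 - (depth + u)
    return width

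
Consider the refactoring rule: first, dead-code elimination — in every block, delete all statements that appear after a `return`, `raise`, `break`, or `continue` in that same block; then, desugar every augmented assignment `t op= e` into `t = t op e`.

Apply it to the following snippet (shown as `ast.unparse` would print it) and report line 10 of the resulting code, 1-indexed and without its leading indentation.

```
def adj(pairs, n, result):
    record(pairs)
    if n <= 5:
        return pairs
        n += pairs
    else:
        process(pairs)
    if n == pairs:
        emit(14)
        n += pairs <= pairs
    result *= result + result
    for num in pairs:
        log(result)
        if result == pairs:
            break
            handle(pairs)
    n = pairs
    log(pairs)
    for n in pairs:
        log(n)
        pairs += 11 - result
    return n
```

result = result * (result + result)

Transformed code:
def adj(pairs, n, result):
    record(pairs)
    if n <= 5:
        return pairs
    else:
        process(pairs)
    if n == pairs:
        emit(14)
        n = n + (pairs <= pairs)
    result = result * (result + result)
    for num in pairs:
        log(result)
        if result == pairs:
            break
    n = pairs
    log(pairs)
    for n in pairs:
        log(n)
        pairs = pairs + (11 - result)
    return n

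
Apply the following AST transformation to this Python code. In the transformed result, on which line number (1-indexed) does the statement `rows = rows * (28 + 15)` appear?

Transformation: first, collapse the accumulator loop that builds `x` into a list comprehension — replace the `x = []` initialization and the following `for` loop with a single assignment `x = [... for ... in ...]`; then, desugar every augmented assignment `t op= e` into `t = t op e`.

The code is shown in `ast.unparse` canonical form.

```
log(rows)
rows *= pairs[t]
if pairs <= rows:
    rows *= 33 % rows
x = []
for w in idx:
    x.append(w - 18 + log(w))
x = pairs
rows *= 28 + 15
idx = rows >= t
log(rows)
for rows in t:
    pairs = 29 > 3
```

Transformed code:
log(rows)
rows = rows * pairs[t]
if pairs <= rows:
    rows = rows * (33 % rows)
x = [w - 18 + log(w) for w in idx]
x = pairs
rows = rows * (28 + 15)
idx = rows >= t
log(rows)
for rows in t:
    pairs = 29 > 3

7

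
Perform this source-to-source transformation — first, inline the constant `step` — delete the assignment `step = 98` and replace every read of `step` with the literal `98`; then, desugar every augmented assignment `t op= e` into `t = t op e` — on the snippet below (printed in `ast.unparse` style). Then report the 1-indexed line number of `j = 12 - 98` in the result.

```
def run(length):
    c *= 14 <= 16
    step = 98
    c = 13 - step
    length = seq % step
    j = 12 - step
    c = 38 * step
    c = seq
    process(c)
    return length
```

Transformed code:
def run(length):
    c = c * (14 <= 16)
    c = 13 - 98
    length = seq % 98
    j = 12 - 98
    c = 38 * 98
    c = seq
    process(c)
    return length

5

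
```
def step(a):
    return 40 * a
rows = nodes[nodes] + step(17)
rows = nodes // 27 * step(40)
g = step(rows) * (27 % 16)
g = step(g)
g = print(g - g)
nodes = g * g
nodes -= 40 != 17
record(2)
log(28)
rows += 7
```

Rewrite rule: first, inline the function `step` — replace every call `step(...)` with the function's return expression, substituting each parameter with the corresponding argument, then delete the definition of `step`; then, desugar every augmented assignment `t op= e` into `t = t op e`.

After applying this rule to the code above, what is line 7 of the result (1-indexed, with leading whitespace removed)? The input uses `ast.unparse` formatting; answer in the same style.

Transformed code:
rows = nodes[nodes] + 40 * 17
rows = nodes // 27 * (40 * 40)
g = 40 * rows * (27 % 16)
g = 40 * g
g = print(g - g)
nodes = g * g
nodes = nodes - (40 != 17)
record(2)
log(28)
rows = rows + 7

nodes = nodes - (40 != 17)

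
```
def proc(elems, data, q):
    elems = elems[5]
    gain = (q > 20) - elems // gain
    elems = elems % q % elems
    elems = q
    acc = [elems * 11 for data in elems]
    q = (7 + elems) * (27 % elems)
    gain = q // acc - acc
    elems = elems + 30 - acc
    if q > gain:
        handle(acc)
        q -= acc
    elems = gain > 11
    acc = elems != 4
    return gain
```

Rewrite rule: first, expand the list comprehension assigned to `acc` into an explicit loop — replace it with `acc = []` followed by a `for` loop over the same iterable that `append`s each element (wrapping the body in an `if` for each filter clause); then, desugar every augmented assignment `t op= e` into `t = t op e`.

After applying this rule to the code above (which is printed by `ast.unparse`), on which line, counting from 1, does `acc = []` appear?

6

Transformed code:
def proc(elems, data, q):
    elems = elems[5]
    gain = (q > 20) - elems // gain
    elems = elems % q % elems
    elems = q
    acc = []
    for data in elems:
        acc.append(elems * 11)
    q = (7 + elems) * (27 % elems)
    gain = q // acc - acc
    elems = elems + 30 - acc
    if q > gain:
        handle(acc)
        q = q - acc
    elems = gain > 11
    acc = elems != 4
    return gain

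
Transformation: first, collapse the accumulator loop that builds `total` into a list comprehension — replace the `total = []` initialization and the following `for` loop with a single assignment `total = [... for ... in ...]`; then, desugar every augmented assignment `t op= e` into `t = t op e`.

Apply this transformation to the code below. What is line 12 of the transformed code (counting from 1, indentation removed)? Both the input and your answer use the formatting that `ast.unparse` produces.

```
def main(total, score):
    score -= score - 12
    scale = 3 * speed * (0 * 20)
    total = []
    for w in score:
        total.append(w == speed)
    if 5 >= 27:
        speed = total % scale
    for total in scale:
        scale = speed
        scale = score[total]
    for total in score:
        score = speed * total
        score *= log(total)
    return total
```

Transformed code:
def main(total, score):
    score = score - (score - 12)
    scale = 3 * speed * (0 * 20)
    total = [w == speed for w in score]
    if 5 >= 27:
        speed = total % scale
    for total in scale:
        scale = speed
        scale = score[total]
    for total in score:
        score = speed * total
        score = score * log(total)
    return total

score = score * log(total)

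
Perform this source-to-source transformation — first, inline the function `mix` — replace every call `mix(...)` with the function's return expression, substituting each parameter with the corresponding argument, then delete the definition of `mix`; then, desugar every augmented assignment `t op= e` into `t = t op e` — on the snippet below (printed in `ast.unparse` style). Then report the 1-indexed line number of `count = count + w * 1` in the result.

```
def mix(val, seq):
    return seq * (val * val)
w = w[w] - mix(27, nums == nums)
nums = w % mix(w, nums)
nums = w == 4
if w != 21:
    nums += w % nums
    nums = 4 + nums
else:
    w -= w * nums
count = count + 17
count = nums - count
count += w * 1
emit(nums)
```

Transformed code:
w = w[w] - (nums == nums) * (27 * 27)
nums = w % (nums * (w * w))
nums = w == 4
if w != 21:
    nums = nums + w % nums
    nums = 4 + nums
else:
    w = w - w * nums
count = count + 17
count = nums - count
count = count + w * 1
emit(nums)

11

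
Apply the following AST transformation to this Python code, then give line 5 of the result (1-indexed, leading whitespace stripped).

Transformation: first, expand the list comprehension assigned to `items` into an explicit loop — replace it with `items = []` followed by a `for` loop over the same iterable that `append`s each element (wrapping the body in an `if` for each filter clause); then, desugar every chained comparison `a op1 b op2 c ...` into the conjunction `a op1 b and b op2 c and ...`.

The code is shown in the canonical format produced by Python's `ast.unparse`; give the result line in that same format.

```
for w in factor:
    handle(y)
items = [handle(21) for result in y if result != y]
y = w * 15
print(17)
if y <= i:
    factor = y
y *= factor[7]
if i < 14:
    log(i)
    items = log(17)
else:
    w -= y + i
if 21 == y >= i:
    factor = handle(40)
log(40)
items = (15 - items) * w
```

if result != y:

Transformed code:
for w in factor:
    handle(y)
items = []
for result in y:
    if result != y:
        items.append(handle(21))
y = w * 15
print(17)
if y <= i:
    factor = y
y *= factor[7]
if i < 14:
    log(i)
    items = log(17)
else:
    w -= y + i
if 21 == y and y >= i:
    factor = handle(40)
log(40)
items = (15 - items) * w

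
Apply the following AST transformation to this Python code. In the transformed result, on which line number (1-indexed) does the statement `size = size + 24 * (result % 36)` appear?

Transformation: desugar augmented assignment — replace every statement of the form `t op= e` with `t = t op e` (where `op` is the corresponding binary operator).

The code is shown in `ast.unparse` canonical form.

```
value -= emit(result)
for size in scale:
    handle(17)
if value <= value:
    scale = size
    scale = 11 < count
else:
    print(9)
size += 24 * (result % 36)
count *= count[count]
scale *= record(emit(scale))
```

Transformed code:
value = value - emit(result)
for size in scale:
    handle(17)
if value <= value:
    scale = size
    scale = 11 < count
else:
    print(9)
size = size + 24 * (result % 36)
count = count * count[count]
scale = scale * record(emit(scale))

9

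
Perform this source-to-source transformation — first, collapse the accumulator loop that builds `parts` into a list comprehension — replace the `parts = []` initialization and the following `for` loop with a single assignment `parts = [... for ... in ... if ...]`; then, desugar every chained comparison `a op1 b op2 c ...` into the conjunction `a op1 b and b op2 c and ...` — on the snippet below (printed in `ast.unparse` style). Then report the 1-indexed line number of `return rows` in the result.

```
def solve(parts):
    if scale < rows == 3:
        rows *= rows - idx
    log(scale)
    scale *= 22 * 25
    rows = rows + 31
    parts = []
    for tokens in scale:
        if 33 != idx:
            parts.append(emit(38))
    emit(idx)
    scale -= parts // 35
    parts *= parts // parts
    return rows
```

Transformed code:
def solve(parts):
    if scale < rows and rows == 3:
        rows *= rows - idx
    log(scale)
    scale *= 22 * 25
    rows = rows + 31
    parts = [emit(38) for tokens in scale if 33 != idx]
    emit(idx)
    scale -= parts // 35
    parts *= parts // parts
    return rows

11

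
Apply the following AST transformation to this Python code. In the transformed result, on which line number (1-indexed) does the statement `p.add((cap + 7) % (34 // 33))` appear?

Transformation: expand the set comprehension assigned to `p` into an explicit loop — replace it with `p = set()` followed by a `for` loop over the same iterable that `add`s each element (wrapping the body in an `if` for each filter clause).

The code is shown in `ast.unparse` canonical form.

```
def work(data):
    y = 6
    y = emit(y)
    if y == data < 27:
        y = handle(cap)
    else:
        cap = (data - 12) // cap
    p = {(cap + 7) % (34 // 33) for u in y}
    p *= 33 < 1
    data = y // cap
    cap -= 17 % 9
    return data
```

10

Transformed code:
def work(data):
    y = 6
    y = emit(y)
    if y == data < 27:
        y = handle(cap)
    else:
        cap = (data - 12) // cap
    p = set()
    for u in y:
        p.add((cap + 7) % (34 // 33))
    p *= 33 < 1
    data = y // cap
    cap -= 17 % 9
    return data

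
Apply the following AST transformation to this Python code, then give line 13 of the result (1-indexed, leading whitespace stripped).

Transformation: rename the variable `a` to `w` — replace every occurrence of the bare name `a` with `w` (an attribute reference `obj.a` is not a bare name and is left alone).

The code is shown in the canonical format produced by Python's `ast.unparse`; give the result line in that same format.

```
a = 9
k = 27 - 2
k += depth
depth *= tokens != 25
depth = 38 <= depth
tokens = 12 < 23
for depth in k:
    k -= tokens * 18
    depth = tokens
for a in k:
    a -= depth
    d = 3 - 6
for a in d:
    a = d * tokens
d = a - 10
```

Transformed code:
w = 9
k = 27 - 2
k += depth
depth *= tokens != 25
depth = 38 <= depth
tokens = 12 < 23
for depth in k:
    k -= tokens * 18
    depth = tokens
for w in k:
    w -= depth
    d = 3 - 6
for w in d:
    w = d * tokens
d = w - 10

for w in d:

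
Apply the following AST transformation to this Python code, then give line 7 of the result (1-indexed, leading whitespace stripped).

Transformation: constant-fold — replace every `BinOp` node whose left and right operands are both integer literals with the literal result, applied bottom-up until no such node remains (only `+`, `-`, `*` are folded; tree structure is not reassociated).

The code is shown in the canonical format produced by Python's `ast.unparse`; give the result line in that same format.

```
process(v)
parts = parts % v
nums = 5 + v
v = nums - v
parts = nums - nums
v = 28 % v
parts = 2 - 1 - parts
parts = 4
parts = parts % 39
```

Transformed code:
process(v)
parts = parts % v
nums = 5 + v
v = nums - v
parts = nums - nums
v = 28 % v
parts = 1 - parts
parts = 4
parts = parts % 39

parts = 1 - parts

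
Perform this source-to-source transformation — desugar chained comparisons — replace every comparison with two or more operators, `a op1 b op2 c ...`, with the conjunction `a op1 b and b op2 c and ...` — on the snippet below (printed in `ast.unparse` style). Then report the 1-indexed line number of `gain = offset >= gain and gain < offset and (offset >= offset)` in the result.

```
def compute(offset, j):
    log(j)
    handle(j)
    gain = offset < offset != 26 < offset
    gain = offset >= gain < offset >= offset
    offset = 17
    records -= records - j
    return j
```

Transformed code:
def compute(offset, j):
    log(j)
    handle(j)
    gain = offset < offset and offset != 26 and (26 < offset)
    gain = offset >= gain and gain < offset and (offset >= offset)
    offset = 17
    records -= records - j
    return j

5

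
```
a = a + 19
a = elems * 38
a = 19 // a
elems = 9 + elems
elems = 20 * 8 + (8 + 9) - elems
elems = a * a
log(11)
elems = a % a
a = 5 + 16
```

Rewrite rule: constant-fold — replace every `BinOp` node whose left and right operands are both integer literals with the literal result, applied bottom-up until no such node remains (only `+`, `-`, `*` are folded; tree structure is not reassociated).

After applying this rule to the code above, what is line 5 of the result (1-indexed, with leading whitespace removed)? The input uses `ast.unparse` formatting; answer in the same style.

Transformed code:
a = a + 19
a = elems * 38
a = 19 // a
elems = 9 + elems
elems = 177 - elems
elems = a * a
log(11)
elems = a % a
a = 21

elems = 177 - elems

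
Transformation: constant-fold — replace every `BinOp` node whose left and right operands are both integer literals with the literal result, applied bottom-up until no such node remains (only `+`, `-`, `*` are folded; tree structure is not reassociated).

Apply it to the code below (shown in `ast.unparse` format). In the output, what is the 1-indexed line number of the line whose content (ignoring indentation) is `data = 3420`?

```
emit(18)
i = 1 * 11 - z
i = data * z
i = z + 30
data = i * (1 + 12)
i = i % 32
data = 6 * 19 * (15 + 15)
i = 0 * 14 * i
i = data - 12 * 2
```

Transformed code:
emit(18)
i = 11 - z
i = data * z
i = z + 30
data = i * 13
i = i % 32
data = 3420
i = 0 * i
i = data - 24

7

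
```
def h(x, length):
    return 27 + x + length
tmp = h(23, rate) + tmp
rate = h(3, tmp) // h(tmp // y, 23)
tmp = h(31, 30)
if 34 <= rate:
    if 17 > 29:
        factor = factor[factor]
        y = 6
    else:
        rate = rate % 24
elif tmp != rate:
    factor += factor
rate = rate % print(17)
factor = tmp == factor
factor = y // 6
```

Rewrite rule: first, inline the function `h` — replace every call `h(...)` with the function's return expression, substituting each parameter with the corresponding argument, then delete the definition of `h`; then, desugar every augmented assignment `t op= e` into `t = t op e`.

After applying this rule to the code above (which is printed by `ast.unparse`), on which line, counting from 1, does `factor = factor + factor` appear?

11

Transformed code:
tmp = 27 + 23 + rate + tmp
rate = (27 + 3 + tmp) // (27 + tmp // y + 23)
tmp = 27 + 31 + 30
if 34 <= rate:
    if 17 > 29:
        factor = factor[factor]
        y = 6
    else:
        rate = rate % 24
elif tmp != rate:
    factor = factor + factor
rate = rate % print(17)
factor = tmp == factor
factor = y // 6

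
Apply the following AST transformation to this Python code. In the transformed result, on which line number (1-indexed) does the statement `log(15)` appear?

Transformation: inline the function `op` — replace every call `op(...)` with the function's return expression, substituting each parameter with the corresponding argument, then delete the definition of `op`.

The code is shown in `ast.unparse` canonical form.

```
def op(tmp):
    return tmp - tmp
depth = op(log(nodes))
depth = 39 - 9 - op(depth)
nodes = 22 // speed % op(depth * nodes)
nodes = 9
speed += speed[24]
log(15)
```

Transformed code:
depth = log(nodes) - log(nodes)
depth = 39 - 9 - (depth - depth)
nodes = 22 // speed % (depth * nodes - depth * nodes)
nodes = 9
speed += speed[24]
log(15)

6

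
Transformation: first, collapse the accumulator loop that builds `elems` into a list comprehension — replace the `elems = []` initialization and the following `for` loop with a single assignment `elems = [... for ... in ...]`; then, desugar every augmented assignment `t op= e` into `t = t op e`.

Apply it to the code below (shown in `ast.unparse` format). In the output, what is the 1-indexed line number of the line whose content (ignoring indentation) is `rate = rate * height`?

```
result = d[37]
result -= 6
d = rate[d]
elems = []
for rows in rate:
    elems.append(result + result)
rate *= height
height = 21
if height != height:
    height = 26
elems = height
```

Transformed code:
result = d[37]
result = result - 6
d = rate[d]
elems = [result + result for rows in rate]
rate = rate * height
height = 21
if height != height:
    height = 26
elems = height

5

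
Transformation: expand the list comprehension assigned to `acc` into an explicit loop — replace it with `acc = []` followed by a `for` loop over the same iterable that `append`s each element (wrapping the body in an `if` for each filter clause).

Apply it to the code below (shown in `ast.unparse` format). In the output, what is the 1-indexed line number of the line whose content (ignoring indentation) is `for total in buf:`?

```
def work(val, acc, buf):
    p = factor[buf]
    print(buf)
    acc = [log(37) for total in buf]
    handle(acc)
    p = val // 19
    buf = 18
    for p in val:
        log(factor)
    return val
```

Transformed code:
def work(val, acc, buf):
    p = factor[buf]
    print(buf)
    acc = []
    for total in buf:
        acc.append(log(37))
    handle(acc)
    p = val // 19
    buf = 18
    for p in val:
        log(factor)
    return val

5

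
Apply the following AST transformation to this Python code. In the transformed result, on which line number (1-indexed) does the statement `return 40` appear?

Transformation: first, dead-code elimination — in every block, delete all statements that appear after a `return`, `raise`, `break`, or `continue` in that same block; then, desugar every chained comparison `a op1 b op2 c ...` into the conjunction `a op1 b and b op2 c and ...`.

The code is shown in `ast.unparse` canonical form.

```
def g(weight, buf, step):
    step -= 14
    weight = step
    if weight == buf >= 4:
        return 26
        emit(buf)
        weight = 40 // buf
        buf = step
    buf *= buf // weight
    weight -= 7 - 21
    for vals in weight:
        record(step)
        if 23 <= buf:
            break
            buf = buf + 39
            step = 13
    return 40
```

Transformed code:
def g(weight, buf, step):
    step -= 14
    weight = step
    if weight == buf and buf >= 4:
        return 26
    buf *= buf // weight
    weight -= 7 - 21
    for vals in weight:
        record(step)
        if 23 <= buf:
            break
    return 40

12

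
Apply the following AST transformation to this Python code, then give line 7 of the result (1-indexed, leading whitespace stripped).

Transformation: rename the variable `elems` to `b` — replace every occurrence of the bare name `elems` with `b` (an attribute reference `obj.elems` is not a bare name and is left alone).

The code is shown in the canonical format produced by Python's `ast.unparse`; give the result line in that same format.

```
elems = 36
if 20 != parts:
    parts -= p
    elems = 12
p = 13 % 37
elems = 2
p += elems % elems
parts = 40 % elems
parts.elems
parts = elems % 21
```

Transformed code:
b = 36
if 20 != parts:
    parts -= p
    b = 12
p = 13 % 37
b = 2
p += b % b
parts = 40 % b
parts.elems
parts = b % 21

p += b % b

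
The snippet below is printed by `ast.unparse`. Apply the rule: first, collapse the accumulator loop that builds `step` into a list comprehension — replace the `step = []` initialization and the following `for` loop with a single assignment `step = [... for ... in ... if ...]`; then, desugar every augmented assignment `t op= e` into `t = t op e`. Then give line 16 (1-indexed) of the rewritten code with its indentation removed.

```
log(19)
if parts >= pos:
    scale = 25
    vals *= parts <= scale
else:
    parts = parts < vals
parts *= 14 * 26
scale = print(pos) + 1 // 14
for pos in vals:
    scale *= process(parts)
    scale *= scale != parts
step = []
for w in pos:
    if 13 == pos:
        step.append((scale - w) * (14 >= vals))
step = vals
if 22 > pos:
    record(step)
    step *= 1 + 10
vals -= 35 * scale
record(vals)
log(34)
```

Transformed code:
log(19)
if parts >= pos:
    scale = 25
    vals = vals * (parts <= scale)
else:
    parts = parts < vals
parts = parts * (14 * 26)
scale = print(pos) + 1 // 14
for pos in vals:
    scale = scale * process(parts)
    scale = scale * (scale != parts)
step = [(scale - w) * (14 >= vals) for w in pos if 13 == pos]
step = vals
if 22 > pos:
    record(step)
    step = step * (1 + 10)
vals = vals - 35 * scale
record(vals)
log(34)

step = step * (1 + 10)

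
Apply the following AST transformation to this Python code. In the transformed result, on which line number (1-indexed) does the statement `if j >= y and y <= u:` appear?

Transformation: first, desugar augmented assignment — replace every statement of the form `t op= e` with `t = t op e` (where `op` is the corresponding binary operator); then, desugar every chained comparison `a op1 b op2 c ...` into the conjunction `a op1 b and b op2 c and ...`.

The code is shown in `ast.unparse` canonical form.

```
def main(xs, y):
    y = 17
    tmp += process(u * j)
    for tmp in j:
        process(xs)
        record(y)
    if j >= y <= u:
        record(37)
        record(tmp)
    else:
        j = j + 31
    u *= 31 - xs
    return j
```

Transformed code:
def main(xs, y):
    y = 17
    tmp = tmp + process(u * j)
    for tmp in j:
        process(xs)
        record(y)
    if j >= y and y <= u:
        record(37)
        record(tmp)
    else:
        j = j + 31
    u = u * (31 - xs)
    return j

7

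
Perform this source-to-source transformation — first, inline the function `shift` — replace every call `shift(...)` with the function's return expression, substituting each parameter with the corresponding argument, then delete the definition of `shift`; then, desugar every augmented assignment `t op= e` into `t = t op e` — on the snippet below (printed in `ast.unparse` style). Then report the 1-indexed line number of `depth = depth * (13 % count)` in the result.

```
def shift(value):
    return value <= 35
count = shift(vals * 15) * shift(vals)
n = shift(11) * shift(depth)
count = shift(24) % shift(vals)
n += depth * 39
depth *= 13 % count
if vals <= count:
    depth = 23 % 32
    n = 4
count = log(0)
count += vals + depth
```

5

Transformed code:
count = (vals * 15 <= 35) * (vals <= 35)
n = (11 <= 35) * (depth <= 35)
count = (24 <= 35) % (vals <= 35)
n = n + depth * 39
depth = depth * (13 % count)
if vals <= count:
    depth = 23 % 32
    n = 4
count = log(0)
count = count + (vals + depth)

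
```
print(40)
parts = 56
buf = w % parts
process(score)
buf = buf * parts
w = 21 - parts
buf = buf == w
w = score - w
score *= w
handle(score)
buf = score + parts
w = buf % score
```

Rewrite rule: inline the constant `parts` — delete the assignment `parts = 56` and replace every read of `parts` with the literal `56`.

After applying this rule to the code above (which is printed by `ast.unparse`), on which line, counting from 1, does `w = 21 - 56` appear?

Transformed code:
print(40)
buf = w % 56
process(score)
buf = buf * 56
w = 21 - 56
buf = buf == w
w = score - w
score *= w
handle(score)
buf = score + 56
w = buf % score

5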